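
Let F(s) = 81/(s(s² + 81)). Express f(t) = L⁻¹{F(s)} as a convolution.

81/(s(s² + 81)) = (1/s)·(81/(s² + 81)) = L{1}·L{9·sin(9t)}. So f(t) = 1*(9·sin(9t)) = ∫₀ᵗ 9·sin(9τ) dτ

Final answer: ∫₀ᵗ 9·sin(9τ) dτ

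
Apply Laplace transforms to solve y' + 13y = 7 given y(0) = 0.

sY + 13Y = 7/s. Y = 7/(s(s+13)). Partial fractions: Y = 7/13/s - 7/13/(s+13)

Final answer: y(t) = 7/13(1 - e^(-13t))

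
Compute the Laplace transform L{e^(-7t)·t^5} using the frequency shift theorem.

L{e^(at)·t^n} = n!/(s-a)^(n+1), so L{e^(-7t)·t^5} = 120/(s+7)^6

Final answer: 120/(s+7)^6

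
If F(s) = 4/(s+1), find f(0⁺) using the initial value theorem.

f(0⁺) = lim_{s→∞} s·4/(s+1) = lim_{s→∞} 4s/(s+1) = 4

Final answer: 4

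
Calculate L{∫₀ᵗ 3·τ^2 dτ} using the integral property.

L{∫₀ᵗ f(τ)dτ} = F(s)/s with f(t) = 3t^2. F(s) = 6/s^3, so L{∫₀ᵗ 3·τ^2 dτ} = (6/s^3)/s = 6/s^4. (Check: ∫₀ᵗ 3·τ^2 dτ = 3t^3/3.)

Final answer: 6/s^4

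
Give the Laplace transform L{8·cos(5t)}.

L{cos(ωt)} = s/(s² + ω²), so L{cos(5t)} = s/(s² + 25). Then L{8·cos(5t)} = 8·s/(s² + 25) = 8s/(s² + 25)

Final answer: 8s/(s² + 25)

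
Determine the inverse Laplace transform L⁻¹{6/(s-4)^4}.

L⁻¹{n!/(s-a)^(n+1)} = t^n·e^(at), so L⁻¹{6/(s-4)^4} = t^3·e^(4t)

Final answer: t^3·e^(4t)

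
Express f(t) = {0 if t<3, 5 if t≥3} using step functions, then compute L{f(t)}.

f(t) = 5·u(t-3). L{u(t-3)} = e^(-3s)/s, so L{f(t)} = 5·e^(-3s)/s

Final answer: 5·e^(-3s)/s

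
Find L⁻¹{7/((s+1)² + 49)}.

Form: b/((s-a)² + b²) → e^(at)sin(bt). With a=-1, b=7

Final answer: e^(-t)·sin(7t)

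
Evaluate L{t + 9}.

L{t + 9} = L{t} + 9·L{1} = 1/s² + 9/s

Final answer: 1/s² + 9/s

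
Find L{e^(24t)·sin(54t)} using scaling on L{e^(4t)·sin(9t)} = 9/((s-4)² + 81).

Scaling with a=6: L{e^(24t)·sin(54t)} = (1/6) · 9/((s/6-4)² + 81). Simplifying: 54/((s-24)² + 2916)

Final answer: 54/((s-24)² + 2916)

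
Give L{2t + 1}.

L{2t + 1} = 2·L{t} + L{1} = 2/s² + 1/s

Final answer: 2/s² + 1/s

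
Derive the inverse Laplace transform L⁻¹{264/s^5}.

L⁻¹{n!/s^(n+1)} = t^n with n=4. So L⁻¹{24/s^5} = t^4, and L⁻¹{264/s^5} = (264/24)·t^4 = 11·t^4

Final answer: 11·t^4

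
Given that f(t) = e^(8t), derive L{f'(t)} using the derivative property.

f(0) = 1, F(s) = 1/(s-8). L{f'(t)} = s·F(s) - f(0) = s/(s-8) - 1 = (s - (s-8))/(s-8) = 8/(s-8)

Final answer: 8/(s-8)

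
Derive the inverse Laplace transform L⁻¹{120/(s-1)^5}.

L⁻¹{n!/(s-a)^(n+1)} = t^n·e^(at) with n=4, a=1. So L⁻¹{24/(s-1)^5} = t^4·e^t, and L⁻¹{120/(s-1)^5} = (120/24)·t^4·e^t = 5·t^4·e^t

Final answer: 5·t^4·e^t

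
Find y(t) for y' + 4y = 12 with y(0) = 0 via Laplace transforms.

sY + 4Y = 12/s. Y = 12/(s(s+4)). Partial fractions: Y = 3/s - 3/(s+4)

Final answer: y(t) = 3(1 - e^(-4t))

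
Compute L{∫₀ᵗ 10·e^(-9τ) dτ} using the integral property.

L{∫₀ᵗ f(τ)dτ} = F(s)/s with F(s) = 10/(s+9), so L{∫₀ᵗ 10·e^(-9τ) dτ} = 10/(s(s+9))

Final answer: 10/(s(s+9))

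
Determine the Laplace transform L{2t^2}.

L{2t^2} = 2 · L{t^2} = 2 · 2/s^3 = 4/s^3

Final answer: 4/s^3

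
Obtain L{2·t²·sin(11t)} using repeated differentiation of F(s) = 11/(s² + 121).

F(s) = 11/(s² + 121). F'(s) = -22s/(s² + 121)². F''(s) = -22(121 - 3s²)/(s² + 121)³ = (66s² - 2662)/(s² + 121)³. So L{t²·sin(11t)} = (-1)² F''(s) = (66s² - 2662)/(s² + 121)³. Then L{2·t²·sin(11t)} = 2·(66s² - 2662)/(s² + 121)³ = (132s² - 5324)/(s² + 121)³

Final answer: (132s² - 5324)/(s² + 121)³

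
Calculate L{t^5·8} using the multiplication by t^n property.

L{8} = 8/s. d^1/ds^1[1/s] = -1/s². d^2/ds^2[1/s] = 2/s^3. d^3/ds^3[1/s] = -6/s^4. d^4/ds^4[1/s] = 24/s^5. d^5/ds^5[1/s] = -120/s^6. So L{t^5} = (-1)^{5}·-120/s^6 = 120/s^6. Then L{t^5·8} = 8·120/s^6 = 960/s^6

Final answer: 960/s^6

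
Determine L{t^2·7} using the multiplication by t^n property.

L{7} = 7/s. d^1/ds^1[1/s] = -1/s². d^2/ds^2[1/s] = 2/s^3. So L{t^2} = (-1)^{2}·2/s^3 = 2/s^3. Then L{t^2·7} = 7·2/s^3 = 14/s^3

Final answer: 14/s^3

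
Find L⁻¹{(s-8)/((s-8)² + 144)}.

Using frequency shift: L⁻¹{(s-a)/((s-a)² + b²)} = e^(at)cos(bt). Here a=8, b=12

Final answer: e^(8t)·cos(12t)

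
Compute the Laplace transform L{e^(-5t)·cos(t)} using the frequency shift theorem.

Frequency shift: L{e^(at)f(t)} = F(s-a). L{e^(-5t)·cos(t)} = (s+5)/((s+5)² + 1)

Final answer: (s+5)/((s+5)² + 1)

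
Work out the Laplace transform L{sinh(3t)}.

L{sinh(ωt)} = ω/(s² - ω²), so L{sinh(3t)} = 3/(s² - 9)

Final answer: 3/(s² - 9)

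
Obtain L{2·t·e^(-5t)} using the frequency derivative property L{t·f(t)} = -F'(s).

L{e^(-5t)} = 1/(s+5). By frequency derivative: L{t·e^(-5t)} = -d/ds[1/(s+5)] = -(-1)/(s+5)² = 1/(s+5)². Then L{2·t·e^(-5t)} = 2·1/(s+5)² = 2/(s+5)²

Final answer: 2/(s+5)²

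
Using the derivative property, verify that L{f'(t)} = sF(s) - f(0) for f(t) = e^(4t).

f'(t) = 4e^(4t). Direct: L{f'(t)} = 4/(s-4). Property: s·1/(s-4) - 1 = (s - (s-4))/(s-4) = 4/(s-4). ✓

Final answer: 4/(s-4)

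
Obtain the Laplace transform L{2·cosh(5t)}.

L{cosh(ωt)} = s/(s² - ω²), so L{cosh(5t)} = s/(s² - 25). Then L{2·cosh(5t)} = 2·s/(s² - 25) = 2s/(s² - 25)

Final answer: 2s/(s² - 25)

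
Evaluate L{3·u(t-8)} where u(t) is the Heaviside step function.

L{u(t-a)} = e^(-as)/s. Here a=8, so L{u(t-8)} = e^(-8s)/s, and L{3·u(t-8)} = 3·e^(-8s)/s

Final answer: 3·e^(-8s)/s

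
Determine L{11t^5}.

L{t^n} = n!/s^(n+1). So L{11t^5} = 11·5!/s^6 = 1320/s^6

Final answer: 1320/s^6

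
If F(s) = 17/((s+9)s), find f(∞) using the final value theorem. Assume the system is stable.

f(∞) = lim_{s→0} sF(s) = lim_{s→0} 17/(s+9) = 17/9

Final answer: 17/9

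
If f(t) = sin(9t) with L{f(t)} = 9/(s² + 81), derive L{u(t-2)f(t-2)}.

Time shift theorem: L{u(t-a)f(t-a)} = e^(-as)F(s). Here a=2, F(s) = 9/(s² + 81), so L{u(t-2)f(t-2)} = e^(-2s)·9/(s² + 81)

Final answer: e^(-2s)·9/(s² + 81)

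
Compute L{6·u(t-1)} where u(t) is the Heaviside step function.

L{u(t-a)} = e^(-as)/s. Here a=1, so L{u(t-1)} = e^(-s)/s, and L{6·u(t-1)} = 6·e^(-s)/s

Final answer: 6·e^(-s)/s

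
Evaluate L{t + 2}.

L{t + 2} = L{t} + 2·L{1} = 1/s² + 2/s

Final answer: 1/s² + 2/s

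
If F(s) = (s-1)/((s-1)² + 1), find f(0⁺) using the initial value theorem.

f(0⁺) = lim_{s→∞} sF(s) = lim_{s→∞} s(s-1)/((s-1)² + 1) = 1

Final answer: 1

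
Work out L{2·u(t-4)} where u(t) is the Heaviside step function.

L{u(t-a)} = e^(-as)/s. Here a=4, so L{u(t-4)} = e^(-4s)/s, and L{2·u(t-4)} = 2·e^(-4s)/s

Final answer: 2·e^(-4s)/s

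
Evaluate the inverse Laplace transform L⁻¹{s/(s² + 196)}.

L⁻¹{s/(s² + 196)} = cos(14t)

Final answer: cos(14t)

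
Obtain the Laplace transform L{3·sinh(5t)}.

L{sinh(ωt)} = ω/(s² - ω²), so L{sinh(5t)} = 5/(s² - 25). Then L{3·sinh(5t)} = 3·5/(s² - 25) = 15/(s² - 25)

Final answer: 15/(s² - 25)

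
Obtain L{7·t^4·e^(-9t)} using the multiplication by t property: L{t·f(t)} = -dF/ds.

Using L{t^n·e^(at)} = n!/(s-a)^(n+1), L{t^4·e^(-9t)} = 24/(s+9)^5, so L{7·t^4·e^(-9t)} = 7·24/(s+9)^5 = 168/(s+9)^5

Final answer: 168/(s+9)^5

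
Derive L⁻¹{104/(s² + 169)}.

This is the form c·a/(s² + a²) with a = 13, c = 8. L⁻¹ = 8·sin(13t)

Final answer: 8·sin(13t)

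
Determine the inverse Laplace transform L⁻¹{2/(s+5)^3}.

L⁻¹{n!/(s-a)^(n+1)} = t^n·e^(at), so L⁻¹{2/(s+5)^3} = t^2·e^(-5t)

Final answer: t^2·e^(-5t)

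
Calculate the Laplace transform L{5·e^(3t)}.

L{e^(at)} = 1/(s-a), so L{e^(3t)} = 1/(s-3). Then L{5·e^(3t)} = 5/(s-3)

Final answer: 5/(s-3)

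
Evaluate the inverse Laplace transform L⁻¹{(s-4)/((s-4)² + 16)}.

Using frequency shift, L⁻¹{(s-4)/((s-4)² + 16)} = e^(4t)·cos(4t)

Final answer: e^(4t)·cos(4t)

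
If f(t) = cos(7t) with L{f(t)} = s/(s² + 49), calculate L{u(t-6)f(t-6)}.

Time shift theorem: L{u(t-a)f(t-a)} = e^(-as)F(s). Here a=6, F(s) = s/(s² + 49), so L{u(t-6)f(t-6)} = e^(-6s)·s/(s² + 49)

Final answer: e^(-6s)·s/(s² + 49)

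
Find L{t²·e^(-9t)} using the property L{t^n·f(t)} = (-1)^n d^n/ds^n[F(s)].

L{e^(-9t)} = 1/(s+9). d/ds[1/(s+9)] = -1/(s+9)². d²/ds²[1/(s+9)] = 2/(s+9)³. So L{t²·e^(-9t)} = (-1)² · 2/(s+9)³ = 2/(s+9)³

Final answer: 2/(s+9)³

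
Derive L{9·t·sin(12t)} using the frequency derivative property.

L{sin(12t)} = 12/(s² + 144). By L{t·f(t)} = -F'(s): -d/ds[12/(s² + 144)] = -(12)·(-2s)/(s² + 144)² = 24s/(s² + 144)². Then L{9·t·sin(12t)} = 9·24s/(s² + 144)² = 216s/(s² + 144)²

Final answer: 216s/(s² + 144)²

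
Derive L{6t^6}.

L{t^n} = n!/s^(n+1). So L{6t^6} = 6·6!/s^7 = 4320/s^7

Final answer: 4320/s^7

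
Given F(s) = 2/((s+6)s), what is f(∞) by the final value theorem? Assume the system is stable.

f(∞) = lim_{s→0} sF(s) = lim_{s→0} 2/(s+6) = 1/3

Final answer: 1/3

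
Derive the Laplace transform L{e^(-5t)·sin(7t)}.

L{e^(at)·sin(ωt)} = ω/((s-a)² + ω²), so L{e^(-5t)·sin(7t)} = 7/((s+5)² + 49)

Final answer: 7/((s+5)² + 49)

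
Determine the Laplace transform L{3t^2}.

L{3t^2} = 3 · L{t^2} = 3 · 2/s^3 = 6/s^3

Final answer: 6/s^3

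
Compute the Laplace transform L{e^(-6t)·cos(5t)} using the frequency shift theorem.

Frequency shift: L{e^(at)f(t)} = F(s-a). L{e^(-6t)·cos(5t)} = (s+6)/((s+6)² + 25)

Final answer: (s+6)/((s+6)² + 25)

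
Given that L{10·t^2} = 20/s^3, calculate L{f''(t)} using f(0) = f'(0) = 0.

L{f''(t)} = s²F(s) - sf(0) - f'(0) = s²·20/s^3 - 0 - 0 = 20/s

Final answer: 20/s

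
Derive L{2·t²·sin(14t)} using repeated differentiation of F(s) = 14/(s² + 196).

F(s) = 14/(s² + 196). F'(s) = -28s/(s² + 196)². F''(s) = -28(196 - 3s²)/(s² + 196)³ = (84s² - 5488)/(s² + 196)³. So L{t²·sin(14t)} = (-1)² F''(s) = (84s² - 5488)/(s² + 196)³. Then L{2·t²·sin(14t)} = 2·(84s² - 5488)/(s² + 196)³ = (168s² - 10976)/(s² + 196)³

Final answer: (168s² - 10976)/(s² + 196)³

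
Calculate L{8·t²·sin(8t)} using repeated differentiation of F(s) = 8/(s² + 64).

F(s) = 8/(s² + 64). F'(s) = -16s/(s² + 64)². F''(s) = -16(64 - 3s²)/(s² + 64)³ = (48s² - 1024)/(s² + 64)³. So L{t²·sin(8t)} = (-1)² F''(s) = (48s² - 1024)/(s² + 64)³. Then L{8·t²·sin(8t)} = 8·(48s² - 1024)/(s² + 64)³ = (384s² - 8192)/(s² + 64)³

Final answer: (384s² - 8192)/(s² + 64)³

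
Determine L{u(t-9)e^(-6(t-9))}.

u(t-a)f(t-a) with f(t)=e^(-6t). L{e^(-6t)} = 1/(s+6). By time shift: e^(-9s)/(s+6)

Final answer: e^(-9s)/(s+6)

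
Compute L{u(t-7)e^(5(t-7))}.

u(t-a)f(t-a) with f(t)=e^(5t). L{e^(5t)} = 1/(s-5). By time shift: e^(-7s)/(s-5)

Final answer: e^(-7s)/(s-5)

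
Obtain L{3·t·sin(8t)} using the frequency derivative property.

L{sin(8t)} = 8/(s² + 64). By L{t·f(t)} = -F'(s): -d/ds[8/(s² + 64)] = -(8)·(-2s)/(s² + 64)² = 16s/(s² + 64)². Then L{3·t·sin(8t)} = 3·16s/(s² + 64)² = 48s/(s² + 64)²

Final answer: 48s/(s² + 64)²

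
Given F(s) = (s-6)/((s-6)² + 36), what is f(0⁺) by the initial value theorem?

f(0⁺) = lim_{s→∞} sF(s) = lim_{s→∞} s(s-6)/((s-6)² + 36) = 1

Final answer: 1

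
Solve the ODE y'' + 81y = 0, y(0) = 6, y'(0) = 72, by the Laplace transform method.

L{y''} + 81L{y} = 0. s²Y - 6s - 72 + 81Y = 0. Y(s² + 81) = 6s + 72. Y = (6s + 72)/(s² + 81). Inverting: y(t) = 6cos(9t) + 8sin(9t)

Final answer: y(t) = 6cos(9t) + 8sin(9t)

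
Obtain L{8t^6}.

L{t^n} = n!/s^(n+1). So L{8t^6} = 8·6!/s^7 = 5760/s^7

Final answer: 5760/s^7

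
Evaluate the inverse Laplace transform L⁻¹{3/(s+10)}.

L⁻¹{1/(s-a)} = e^(at), so L⁻¹{1/(s+10)} = e^(-10t), and L⁻¹{3/(s+10)} = 3·e^(-10t)

Final answer: 3·e^(-10t)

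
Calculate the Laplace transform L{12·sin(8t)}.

L{sin(ωt)} = ω/(s² + ω²), so L{sin(8t)} = 8/(s² + 64). Then L{12·sin(8t)} = 12·8/(s² + 64) = 96/(s² + 64)

Final answer: 96/(s² + 64)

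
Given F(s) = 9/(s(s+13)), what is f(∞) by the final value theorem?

f(∞) = lim_{s→0} s·9/(s(s+13)) = lim_{s→0} 9/(s+13) = 9/13 = 9/13

Final answer: 9/13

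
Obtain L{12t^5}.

L{t^n} = n!/s^(n+1). So L{12t^5} = 12·5!/s^6 = 1440/s^6

Final answer: 1440/s^6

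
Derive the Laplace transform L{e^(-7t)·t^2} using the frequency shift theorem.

L{e^(at)·t^n} = n!/(s-a)^(n+1), so L{e^(-7t)·t^2} = 2/(s+7)^3

Final answer: 2/(s+7)^3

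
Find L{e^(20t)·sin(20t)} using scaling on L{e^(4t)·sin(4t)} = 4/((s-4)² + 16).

Scaling with a=5: L{e^(20t)·sin(20t)} = (1/5) · 4/((s/5-4)² + 16). Simplifying: 20/((s-20)² + 400)

Final answer: 20/((s-20)² + 400)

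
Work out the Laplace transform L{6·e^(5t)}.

L{e^(at)} = 1/(s-a), so L{e^(5t)} = 1/(s-5). Then L{6·e^(5t)} = 6/(s-5)

Final answer: 6/(s-5)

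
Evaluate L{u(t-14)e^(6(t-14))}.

u(t-a)f(t-a) with f(t)=e^(6t). L{e^(6t)} = 1/(s-6). By time shift: e^(-14s)/(s-6)

Final answer: e^(-14s)/(s-6)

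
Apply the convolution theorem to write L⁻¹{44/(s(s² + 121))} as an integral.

44/(s(s² + 121)) = (1/s)·(44/(s² + 121)) = L{1}·L{4·sin(11t)}. So f(t) = 1*(4·sin(11t)) = ∫₀ᵗ 4·sin(11τ) dτ

Final answer: ∫₀ᵗ 4·sin(11τ) dτ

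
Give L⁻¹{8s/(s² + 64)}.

This is the form c·s/(s² + a²) with a = 8, c = 8. L⁻¹ = 8·cos(8t)

Final answer: 8·cos(8t)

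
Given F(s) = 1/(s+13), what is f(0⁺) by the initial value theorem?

f(0⁺) = lim_{s→∞} s·1/(s+13) = lim_{s→∞} s/(s+13) = 1

Final answer: 1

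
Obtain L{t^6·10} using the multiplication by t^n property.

L{10} = 10/s. d^1/ds^1[1/s] = -1/s². d^2/ds^2[1/s] = 2/s^3. d^3/ds^3[1/s] = -6/s^4. d^4/ds^4[1/s] = 24/s^5. d^5/ds^5[1/s] = -120/s^6. d^6/ds^6[1/s] = 720/s^7. So L{t^6} = (-1)^{6}·720/s^7 = 720/s^7. Then L{t^6·10} = 10·720/s^7 = 7200/s^7

Final answer: 7200/s^7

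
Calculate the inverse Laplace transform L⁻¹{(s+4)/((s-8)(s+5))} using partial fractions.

Using partial fractions, f(t) = (12e^(8t) + e^(-5t))/13

Final answer: (12e^(8t) + e^(-5t))/13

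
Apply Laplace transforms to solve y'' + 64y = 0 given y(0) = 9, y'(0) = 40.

L{y''} + 64L{y} = 0. s²Y - 9s - 40 + 64Y = 0. Y(s² + 64) = 9s + 40. Y = (9s + 40)/(s² + 64). Inverting: y(t) = 9cos(8t) + 5sin(8t)

Final answer: y(t) = 9cos(8t) + 5sin(8t)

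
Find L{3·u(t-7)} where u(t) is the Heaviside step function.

L{u(t-a)} = e^(-as)/s. Here a=7, so L{u(t-7)} = e^(-7s)/s, and L{3·u(t-7)} = 3·e^(-7s)/s

Final answer: 3·e^(-7s)/s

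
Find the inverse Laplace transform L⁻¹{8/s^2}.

L⁻¹{n!/s^(n+1)} = t^n with n=1. So L⁻¹{1/s^2} = t, and L⁻¹{8/s^2} = (8/1)·t = 8·t

Final answer: 8·t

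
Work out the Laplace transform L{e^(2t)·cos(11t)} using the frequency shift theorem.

Frequency shift: L{e^(at)f(t)} = F(s-a). L{e^(2t)·cos(11t)} = (s-2)/((s-2)² + 121)

Final answer: (s-2)/((s-2)² + 121)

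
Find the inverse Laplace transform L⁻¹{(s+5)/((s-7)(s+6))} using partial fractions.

Using partial fractions, f(t) = (12e^(7t) + e^(-6t))/13

Final answer: (12e^(7t) + e^(-6t))/13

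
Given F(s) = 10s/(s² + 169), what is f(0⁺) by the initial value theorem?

f(0⁺) = lim_{s→∞} s·10s/(s² + 169) = lim_{s→∞} 10s²/(s² + 169) = 10

Final answer: 10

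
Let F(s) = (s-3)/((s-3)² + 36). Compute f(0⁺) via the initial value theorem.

f(0⁺) = lim_{s→∞} sF(s) = lim_{s→∞} s(s-3)/((s-3)² + 36) = 1

Final answer: 1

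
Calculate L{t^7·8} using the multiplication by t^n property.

L{8} = 8/s. d^1/ds^1[1/s] = -1/s². d^2/ds^2[1/s] = 2/s^3. d^3/ds^3[1/s] = -6/s^4. d^4/ds^4[1/s] = 24/s^5. d^5/ds^5[1/s] = -120/s^6. d^6/ds^6[1/s] = 720/s^7. d^7/ds^7[1/s] = -5040/s^8. So L{t^7} = (-1)^{7}·-5040/s^8 = 5040/s^8. Then L{t^7·8} = 8·5040/s^8 = 40320/s^8

Final answer: 40320/s^8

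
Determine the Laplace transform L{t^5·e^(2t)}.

L{t^n·e^(at)} = n!/(s-a)^(n+1), so L{t^5·e^(2t)} = 120/(s-2)^6

Final answer: 120/(s-2)^6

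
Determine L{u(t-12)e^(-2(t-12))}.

u(t-a)f(t-a) with f(t)=e^(-2t). L{e^(-2t)} = 1/(s+2). By time shift: e^(-12s)/(s+2)

Final answer: e^(-12s)/(s+2)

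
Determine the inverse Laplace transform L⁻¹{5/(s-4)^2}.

L⁻¹{n!/(s-a)^(n+1)} = t^n·e^(at) with n=1, a=4. So L⁻¹{1/(s-4)^2} = t·e^(4t), and L⁻¹{5/(s-4)^2} = (5/1)·t·e^(4t) = 5·t·e^(4t)

Final answer: 5·t·e^(4t)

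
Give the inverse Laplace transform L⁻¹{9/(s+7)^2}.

L⁻¹{n!/(s-a)^(n+1)} = t^n·e^(at) with n=1, a=-7. So L⁻¹{1/(s+7)^2} = t·e^(-7t), and L⁻¹{9/(s+7)^2} = (9/1)·t·e^(-7t) = 9·t·e^(-7t)

Final answer: 9·t·e^(-7t)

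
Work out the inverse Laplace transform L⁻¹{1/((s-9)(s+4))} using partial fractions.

Decompose: A/(s-9) + B/(s+4). A = 1/13, B = -1/13. f(t) = (e^(9t) - e^(-4t))/13

Final answer: (e^(9t) - e^(-4t))/13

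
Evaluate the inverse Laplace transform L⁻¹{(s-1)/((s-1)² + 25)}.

Using frequency shift, L⁻¹{(s-1)/((s-1)² + 25)} = e^t·cos(5t)

Final answer: e^t·cos(5t)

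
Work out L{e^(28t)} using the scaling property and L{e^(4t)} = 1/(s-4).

Using L{f(at)} = (1/a)F(s/a) with a=7 and f(t) = e^(4t): L{e^(28t)} = (1/7) · 1/((s/7)-4) = (1/7) · 7/(s-28) = 1/(s-28)

Final answer: 1/(s-28)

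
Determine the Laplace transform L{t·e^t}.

L{t^n·e^(at)} = n!/(s-a)^(n+1), so L{t·e^t} = 1/(s-1)^2

Final answer: 1/(s-1)^2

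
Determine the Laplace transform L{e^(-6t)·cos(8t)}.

L{e^(at)·cos(ωt)} = (s-a)/((s-a)² + ω²), so L{e^(-6t)·cos(8t)} = (s+6)/((s+6)² + 64)

Final answer: (s+6)/((s+6)² + 64)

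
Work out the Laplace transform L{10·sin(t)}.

L{sin(ωt)} = ω/(s² + ω²), so L{sin(t)} = 1/(s² + 1). Then L{10·sin(t)} = 10·1/(s² + 1) = 10/(s² + 1)

Final answer: 10/(s² + 1)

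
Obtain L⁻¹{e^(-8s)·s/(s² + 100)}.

L⁻¹{s/(s² + 100)} = cos(10t). By the time shift theorem, L⁻¹{e^(-as)F(s)} = u(t-a)f(t-a) with a=8, so L⁻¹{e^(-8s)·s/(s² + 100)} = u(t-8)·cos(10(t-8))

Final answer: u(t-8)·cos(10(t-8))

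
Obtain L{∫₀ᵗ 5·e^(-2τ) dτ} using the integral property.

L{∫₀ᵗ f(τ)dτ} = F(s)/s with F(s) = 5/(s+2), so L{∫₀ᵗ 5·e^(-2τ) dτ} = 5/(s(s+2))

Final answer: 5/(s(s+2))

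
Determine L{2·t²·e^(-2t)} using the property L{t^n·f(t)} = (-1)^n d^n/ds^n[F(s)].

L{e^(-2t)} = 1/(s+2). d/ds[1/(s+2)] = -1/(s+2)². d²/ds²[1/(s+2)] = 2/(s+2)³. So L{t²·e^(-2t)} = (-1)² · 2/(s+2)³ = 2/(s+2)³. Then L{2·t²·e^(-2t)} = 2·2/(s+2)³ = 4/(s+2)³

Final answer: 4/(s+2)³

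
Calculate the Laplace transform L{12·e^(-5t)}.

L{e^(at)} = 1/(s-a), so L{e^(-5t)} = 1/(s+5). Then L{12·e^(-5t)} = 12/(s+5)

Final answer: 12/(s+5)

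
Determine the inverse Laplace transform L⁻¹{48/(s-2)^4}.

L⁻¹{n!/(s-a)^(n+1)} = t^n·e^(at) with n=3, a=2. So L⁻¹{6/(s-2)^4} = t^3·e^(2t), and L⁻¹{48/(s-2)^4} = (48/6)·t^3·e^(2t) = 8·t^3·e^(2t)

Final answer: 8·t^3·e^(2t)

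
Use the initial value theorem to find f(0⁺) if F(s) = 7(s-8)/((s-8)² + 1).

f(0⁺) = lim_{s→∞} sF(s) = lim_{s→∞} 7s(s-8)/((s-8)² + 1) = 7

Final answer: 7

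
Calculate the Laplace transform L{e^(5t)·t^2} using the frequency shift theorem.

L{e^(at)·t^n} = n!/(s-a)^(n+1), so L{e^(5t)·t^2} = 2/(s-5)^3

Final answer: 2/(s-5)^3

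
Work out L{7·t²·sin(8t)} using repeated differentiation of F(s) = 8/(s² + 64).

F(s) = 8/(s² + 64). F'(s) = -16s/(s² + 64)². F''(s) = -16(64 - 3s²)/(s² + 64)³ = (48s² - 1024)/(s² + 64)³. So L{t²·sin(8t)} = (-1)² F''(s) = (48s² - 1024)/(s² + 64)³. Then L{7·t²·sin(8t)} = 7·(48s² - 1024)/(s² + 64)³ = (336s² - 7168)/(s² + 64)³

Final answer: (336s² - 7168)/(s² + 64)³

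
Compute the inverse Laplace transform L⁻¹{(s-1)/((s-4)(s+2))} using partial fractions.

Using partial fractions, f(t) = (3e^(4t) + 3e^(-2t))/6

Final answer: (3e^(4t) + 3e^(-2t))/6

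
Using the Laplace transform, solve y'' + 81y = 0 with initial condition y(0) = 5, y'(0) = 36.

L{y''} + 81L{y} = 0. s²Y - 5s - 36 + 81Y = 0. Y(s² + 81) = 5s + 36. Y = (5s + 36)/(s² + 81). Inverting: y(t) = 5cos(9t) + 4sin(9t)

Final answer: y(t) = 5cos(9t) + 4sin(9t)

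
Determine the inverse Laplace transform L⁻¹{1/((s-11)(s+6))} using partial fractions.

Decompose: A/(s-11) + B/(s+6). A = 1/17, B = -1/17. f(t) = (e^(11t) - e^(-6t))/17

Final answer: (e^(11t) - e^(-6t))/17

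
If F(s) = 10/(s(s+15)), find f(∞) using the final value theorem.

f(∞) = lim_{s→0} s·10/(s(s+15)) = lim_{s→0} 10/(s+15) = 10/15 = 2/3

Final answer: 2/3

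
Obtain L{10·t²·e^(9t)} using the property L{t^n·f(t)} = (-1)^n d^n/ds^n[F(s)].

L{e^(9t)} = 1/(s-9). d/ds[1/(s-9)] = -1/(s-9)². d²/ds²[1/(s-9)] = 2/(s-9)³. So L{t²·e^(9t)} = (-1)² · 2/(s-9)³ = 2/(s-9)³. Then L{10·t²·e^(9t)} = 10·2/(s-9)³ = 20/(s-9)³

Final answer: 20/(s-9)³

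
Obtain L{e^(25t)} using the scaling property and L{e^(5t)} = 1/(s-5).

Using L{f(at)} = (1/a)F(s/a) with a=5 and f(t) = e^(5t): L{e^(25t)} = (1/5) · 1/((s/5)-5) = (1/5) · 5/(s-25) = 1/(s-25)

Final answer: 1/(s-25)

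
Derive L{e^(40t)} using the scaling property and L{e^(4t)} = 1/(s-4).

Using L{f(at)} = (1/a)F(s/a) with a=10 and f(t) = e^(4t): L{e^(40t)} = (1/10) · 1/((s/10)-4) = (1/10) · 10/(s-40) = 1/(s-40)

Final answer: 1/(s-40)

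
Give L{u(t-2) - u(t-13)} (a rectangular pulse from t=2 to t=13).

L{u(t-a)} = e^(-as)/s. L{u(t-2) - u(t-13)} = (e^(-2s) - e^(-13s))/s

Final answer: (e^(-2s) - e^(-13s))/s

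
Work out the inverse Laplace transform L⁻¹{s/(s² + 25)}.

L⁻¹{s/(s² + 25)} = cos(5t)

Final answer: cos(5t)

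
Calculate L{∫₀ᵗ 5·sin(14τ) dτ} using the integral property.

L{∫₀ᵗ f(τ)dτ} = F(s)/s with F(s) = 70/(s² + 196), so the result is (70/(s² + 196))/s = 70/(s(s² + 196))

Final answer: 70/(s(s² + 196))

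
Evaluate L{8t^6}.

L{t^n} = n!/s^(n+1). So L{8t^6} = 8·6!/s^7 = 5760/s^7

Final answer: 5760/s^7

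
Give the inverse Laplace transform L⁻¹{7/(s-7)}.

L⁻¹{1/(s-a)} = e^(at), so L⁻¹{1/(s-7)} = e^(7t), and L⁻¹{7/(s-7)} = 7·e^(7t)

Final answer: 7·e^(7t)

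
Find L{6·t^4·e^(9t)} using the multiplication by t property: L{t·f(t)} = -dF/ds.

Using L{t^n·e^(at)} = n!/(s-a)^(n+1), L{t^4·e^(9t)} = 24/(s-9)^5, so L{6·t^4·e^(9t)} = 6·24/(s-9)^5 = 144/(s-9)^5

Final answer: 144/(s-9)^5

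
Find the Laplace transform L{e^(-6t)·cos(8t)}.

L{e^(at)·cos(ωt)} = (s-a)/((s-a)² + ω²), so L{e^(-6t)·cos(8t)} = (s+6)/((s+6)² + 64)

Final answer: (s+6)/((s+6)² + 64)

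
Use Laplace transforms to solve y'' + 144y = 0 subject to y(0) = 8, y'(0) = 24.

L{y''} + 144L{y} = 0. s²Y - 8s - 24 + 144Y = 0. Y(s² + 144) = 8s + 24. Y = (8s + 24)/(s² + 144). Inverting: y(t) = 8cos(12t) + 2sin(12t)

Final answer: y(t) = 8cos(12t) + 2sin(12t)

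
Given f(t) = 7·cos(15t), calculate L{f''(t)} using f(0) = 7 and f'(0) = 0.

F(s) = 7s/(s² + 225). L{f''(t)} = s²F(s) - sf(0) - f'(0) = 7s³/(s² + 225) - 7s = (7s³ - 7s(s² + 225))/(s² + 225) = -1575s/(s² + 225)

Final answer: -1575s/(s² + 225)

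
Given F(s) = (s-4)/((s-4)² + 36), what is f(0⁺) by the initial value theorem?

f(0⁺) = lim_{s→∞} sF(s) = lim_{s→∞} s(s-4)/((s-4)² + 36) = 1

Final answer: 1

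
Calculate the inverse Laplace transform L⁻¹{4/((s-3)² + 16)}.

Using frequency shift, L⁻¹{4/((s-3)² + 16)} = e^(3t)·sin(4t)

Final answer: e^(3t)·sin(4t)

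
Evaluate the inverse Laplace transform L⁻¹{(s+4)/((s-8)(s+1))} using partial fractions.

Using partial fractions, f(t) = (12e^(8t) - 3e^(-t))/9

Final answer: (12e^(8t) - 3e^(-t))/9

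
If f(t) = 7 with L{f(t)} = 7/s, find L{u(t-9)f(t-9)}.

Time shift theorem: L{u(t-a)f(t-a)} = e^(-as)F(s). Here a=9, F(s) = 7/s, so L{u(t-9)f(t-9)} = e^(-9s)·7/s

Final answer: e^(-9s)·7/s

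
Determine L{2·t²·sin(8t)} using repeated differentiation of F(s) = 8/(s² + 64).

F(s) = 8/(s² + 64). F'(s) = -16s/(s² + 64)². F''(s) = -16(64 - 3s²)/(s² + 64)³ = (48s² - 1024)/(s² + 64)³. So L{t²·sin(8t)} = (-1)² F''(s) = (48s² - 1024)/(s² + 64)³. Then L{2·t²·sin(8t)} = 2·(48s² - 1024)/(s² + 64)³ = (96s² - 2048)/(s² + 64)³

Final answer: (96s² - 2048)/(s² + 64)³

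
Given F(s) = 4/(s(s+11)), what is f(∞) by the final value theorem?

f(∞) = lim_{s→0} s·4/(s(s+11)) = lim_{s→0} 4/(s+11) = 4/11 = 4/11

Final answer: 4/11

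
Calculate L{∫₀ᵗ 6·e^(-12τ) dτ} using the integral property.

L{∫₀ᵗ f(τ)dτ} = F(s)/s with F(s) = 6/(s+12), so L{∫₀ᵗ 6·e^(-12τ) dτ} = 6/(s(s+12))

Final answer: 6/(s(s+12))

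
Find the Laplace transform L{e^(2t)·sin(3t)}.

L{e^(at)·sin(ωt)} = ω/((s-a)² + ω²), so L{e^(2t)·sin(3t)} = 3/((s-2)² + 9)

Final answer: 3/((s-2)² + 9)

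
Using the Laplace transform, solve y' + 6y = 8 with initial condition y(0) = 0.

sY + 6Y = 8/s. Y = 8/(s(s+6)). Partial fractions: Y = 4/3/s - 4/3/(s+6)

Final answer: y(t) = 4/3(1 - e^(-6t))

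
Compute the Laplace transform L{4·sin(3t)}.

L{sin(ωt)} = ω/(s² + ω²), so L{sin(3t)} = 3/(s² + 9). Then L{4·sin(3t)} = 4·3/(s² + 9) = 12/(s² + 9)

Final answer: 12/(s² + 9)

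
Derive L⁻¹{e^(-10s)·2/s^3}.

L⁻¹{2/s^3} = t^2. By the time shift theorem, L⁻¹{e^(-as)F(s)} = u(t-a)f(t-a) with a=10, so L⁻¹{e^(-10s)·2/s^3} = u(t-10)·(t-10)^2

Final answer: u(t-10)·(t-10)^2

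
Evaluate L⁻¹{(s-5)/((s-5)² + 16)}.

Using frequency shift: L⁻¹{(s-a)/((s-a)² + b²)} = e^(at)cos(bt). Here a=5, b=4

Final answer: e^(5t)·cos(4t)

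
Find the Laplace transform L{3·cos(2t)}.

L{cos(ωt)} = s/(s² + ω²), so L{cos(2t)} = s/(s² + 4). Then L{3·cos(2t)} = 3·s/(s² + 4) = 3s/(s² + 4)

Final answer: 3s/(s² + 4)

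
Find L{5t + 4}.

L{5t + 4} = 5·L{t} + 4·L{1} = 5/s² + 4/s

Final answer: 5/s² + 4/s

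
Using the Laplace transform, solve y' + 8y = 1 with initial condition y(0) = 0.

sY + 8Y = 1/s. Y = 1/(s(s+8)). Partial fractions: Y = 1/8/s - 1/8/(s+8)

Final answer: y(t) = 1/8(1 - e^(-8t))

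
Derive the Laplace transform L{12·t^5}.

L{t^n} = n!/s^(n+1), so L{t^5} = 120/s^6. Then L{12·t^5} = 12·120/s^6 = 1440/s^6

Final answer: 1440/s^6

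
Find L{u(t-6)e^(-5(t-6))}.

u(t-a)f(t-a) with f(t)=e^(-5t). L{e^(-5t)} = 1/(s+5). By time shift: e^(-6s)/(s+5)

Final answer: e^(-6s)/(s+5)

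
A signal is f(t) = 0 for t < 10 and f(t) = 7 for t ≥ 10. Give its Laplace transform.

f(t) = 7·u(t-10). L{u(t-10)} = e^(-10s)/s, so L{f(t)} = 7·e^(-10s)/s

Final answer: 7·e^(-10s)/s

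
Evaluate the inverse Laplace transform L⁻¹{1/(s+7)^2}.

L⁻¹{n!/(s-a)^(n+1)} = t^n·e^(at), so L⁻¹{1/(s+7)^2} = t·e^(-7t)

Final answer: t·e^(-7t)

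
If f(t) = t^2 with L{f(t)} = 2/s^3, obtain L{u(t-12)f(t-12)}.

Time shift theorem: L{u(t-a)f(t-a)} = e^(-as)F(s). Here a=12, F(s) = 2/s^3, so L{u(t-12)f(t-12)} = e^(-12s)·2/s^3

Final answer: e^(-12s)·2/s^3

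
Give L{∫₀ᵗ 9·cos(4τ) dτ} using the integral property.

L{∫₀ᵗ f(τ)dτ} = F(s)/s with F(s) = 9s/(s² + 16), so the result is (9s/(s² + 16))/s = 9/(s² + 16)

Final answer: 9/(s² + 16)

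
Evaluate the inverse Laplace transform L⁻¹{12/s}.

L⁻¹{c/s} = c, so L⁻¹{12/s} = 12

Final answer: 12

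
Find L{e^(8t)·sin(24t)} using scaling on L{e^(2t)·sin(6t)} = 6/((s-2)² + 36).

Scaling with a=4: L{e^(8t)·sin(24t)} = (1/4) · 6/((s/4-2)² + 36). Simplifying: 24/((s-8)² + 576)

Final answer: 24/((s-8)² + 576)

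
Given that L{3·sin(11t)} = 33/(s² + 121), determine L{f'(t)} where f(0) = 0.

L{f'(t)} = s·F(s) - f(0) = s·33/(s² + 121) - 0 = 33s/(s² + 121)

Final answer: 33s/(s² + 121)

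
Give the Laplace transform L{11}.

L{11} = 11 · L{1} = 11/s

Final answer: 11/s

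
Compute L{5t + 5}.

L{5t + 5} = 5·L{t} + 5·L{1} = 5/s² + 5/s

Final answer: 5/s² + 5/s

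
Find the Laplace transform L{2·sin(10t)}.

L{sin(ωt)} = ω/(s² + ω²), so L{sin(10t)} = 10/(s² + 100). Then L{2·sin(10t)} = 2·10/(s² + 100) = 20/(s² + 100)

Final answer: 20/(s² + 100)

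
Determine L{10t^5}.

L{t^n} = n!/s^(n+1). So L{10t^5} = 10·5!/s^6 = 1200/s^6

Final answer: 1200/s^6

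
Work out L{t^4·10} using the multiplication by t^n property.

L{10} = 10/s. d^1/ds^1[1/s] = -1/s². d^2/ds^2[1/s] = 2/s^3. d^3/ds^3[1/s] = -6/s^4. d^4/ds^4[1/s] = 24/s^5. So L{t^4} = (-1)^{4}·24/s^5 = 24/s^5. Then L{t^4·10} = 10·24/s^5 = 240/s^5

Final answer: 240/s^5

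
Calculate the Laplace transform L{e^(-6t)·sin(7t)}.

L{e^(at)·sin(ωt)} = ω/((s-a)² + ω²), so L{e^(-6t)·sin(7t)} = 7/((s+6)² + 49)

Final answer: 7/((s+6)² + 49)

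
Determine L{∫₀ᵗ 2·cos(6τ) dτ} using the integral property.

L{∫₀ᵗ f(τ)dτ} = F(s)/s with F(s) = 2s/(s² + 36), so the result is (2s/(s² + 36))/s = 2/(s² + 36)

Final answer: 2/(s² + 36)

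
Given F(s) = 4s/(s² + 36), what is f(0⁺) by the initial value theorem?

f(0⁺) = lim_{s→∞} s·4s/(s² + 36) = lim_{s→∞} 4s²/(s² + 36) = 4

Final answer: 4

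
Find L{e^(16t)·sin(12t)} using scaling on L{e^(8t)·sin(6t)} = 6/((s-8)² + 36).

Scaling with a=2: L{e^(16t)·sin(12t)} = (1/2) · 6/((s/2-8)² + 36). Simplifying: 12/((s-16)² + 144)

Final answer: 12/((s-16)² + 144)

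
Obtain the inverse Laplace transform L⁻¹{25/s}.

L⁻¹{c/s} = c, so L⁻¹{25/s} = 25

Final answer: 25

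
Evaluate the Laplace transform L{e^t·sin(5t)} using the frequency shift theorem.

Frequency shift: L{e^(at)f(t)} = F(s-a). L{e^t·sin(5t)} = 5/((s-1)² + 25)

Final answer: 5/((s-1)² + 25)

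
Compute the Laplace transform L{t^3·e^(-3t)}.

L{t^n·e^(at)} = n!/(s-a)^(n+1), so L{t^3·e^(-3t)} = 6/(s+3)^4

Final answer: 6/(s+3)^4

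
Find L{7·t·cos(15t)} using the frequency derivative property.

L{cos(15t)} = s/(s² + 225). Derivative: d/ds[s/(s² + 225)] = [(s² + 225) - s·2s]/(s² + 225)² = (225 - s²)/(s² + 225)². So L{t·cos(15t)} = -F'(s) = (s² - 225)/(s² + 225)². Then L{7·t·cos(15t)} = 7·(s² - 225)/(s² + 225)²

Final answer: 7·(s² - 225)/(s² + 225)²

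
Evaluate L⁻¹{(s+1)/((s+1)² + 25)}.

Using frequency shift: L⁻¹{(s-a)/((s-a)² + b²)} = e^(at)cos(bt). Here a=-1, b=5

Final answer: e^(-t)·cos(5t)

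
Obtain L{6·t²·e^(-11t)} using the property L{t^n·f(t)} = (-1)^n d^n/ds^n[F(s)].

L{e^(-11t)} = 1/(s+11). d/ds[1/(s+11)] = -1/(s+11)². d²/ds²[1/(s+11)] = 2/(s+11)³. So L{t²·e^(-11t)} = (-1)² · 2/(s+11)³ = 2/(s+11)³. Then L{6·t²·e^(-11t)} = 6·2/(s+11)³ = 12/(s+11)³

Final answer: 12/(s+11)³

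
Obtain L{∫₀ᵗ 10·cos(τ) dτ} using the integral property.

L{∫₀ᵗ f(τ)dτ} = F(s)/s with F(s) = 10s/(s² + 1), so the result is (10s/(s² + 1))/s = 10/(s² + 1)

Final answer: 10/(s² + 1)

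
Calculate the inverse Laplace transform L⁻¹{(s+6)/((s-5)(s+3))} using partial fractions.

Using partial fractions, f(t) = (11e^(5t) - 3e^(-3t))/8

Final answer: (11e^(5t) - 3e^(-3t))/8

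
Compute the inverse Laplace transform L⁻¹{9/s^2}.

L⁻¹{n!/s^(n+1)} = t^n with n=1. So L⁻¹{1/s^2} = t, and L⁻¹{9/s^2} = (9/1)·t = 9·t

Final answer: 9·t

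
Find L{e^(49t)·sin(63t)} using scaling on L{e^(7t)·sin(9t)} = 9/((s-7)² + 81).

Scaling with a=7: L{e^(49t)·sin(63t)} = (1/7) · 9/((s/7-7)² + 81). Simplifying: 63/((s-49)² + 3969)

Final answer: 63/((s-49)² + 3969)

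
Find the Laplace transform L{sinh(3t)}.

L{sinh(ωt)} = ω/(s² - ω²), so L{sinh(3t)} = 3/(s² - 9)

Final answer: 3/(s² - 9)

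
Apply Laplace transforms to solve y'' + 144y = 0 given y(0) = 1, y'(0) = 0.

L{y''} + 144L{y} = 0. s²Y - s - 0 + 144Y = 0. Y(s² + 144) = s. Y = (s)/(s² + 144). Inverting: y(t) = cos(12t)

Final answer: y(t) = cos(12t)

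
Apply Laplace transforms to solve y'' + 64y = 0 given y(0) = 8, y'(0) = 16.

L{y''} + 64L{y} = 0. s²Y - 8s - 16 + 64Y = 0. Y(s² + 64) = 8s + 16. Y = (8s + 16)/(s² + 64). Inverting: y(t) = 8cos(8t) + 2sin(8t)

Final answer: y(t) = 8cos(8t) + 2sin(8t)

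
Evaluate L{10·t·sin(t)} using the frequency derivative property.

L{sin(t)} = 1/(s² + 1). By L{t·f(t)} = -F'(s): -d/ds[1/(s² + 1)] = -(1)·(-2s)/(s² + 1)² = 2s/(s² + 1)². Then L{10·t·sin(t)} = 10·2s/(s² + 1)² = 20s/(s² + 1)²

Final answer: 20s/(s² + 1)²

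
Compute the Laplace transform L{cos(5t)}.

L{cos(ωt)} = s/(s² + ω²), so L{cos(5t)} = s/(s² + 25)

Final answer: s/(s² + 25)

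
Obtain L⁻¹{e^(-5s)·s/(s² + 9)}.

L⁻¹{s/(s² + 9)} = cos(3t). By the time shift theorem, L⁻¹{e^(-as)F(s)} = u(t-a)f(t-a) with a=5, so L⁻¹{e^(-5s)·s/(s² + 9)} = u(t-5)·cos(3(t-5))

Final answer: u(t-5)·cos(3(t-5))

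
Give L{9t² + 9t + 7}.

L{9t² + 9t + 7} = 9·2/s³ + 9/s² + 7/s = 18/s³ + 9/s² + 7/s

Final answer: 18/s³ + 9/s² + 7/s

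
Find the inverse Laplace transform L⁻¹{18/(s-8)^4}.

L⁻¹{n!/(s-a)^(n+1)} = t^n·e^(at) with n=3, a=8. So L⁻¹{6/(s-8)^4} = t^3·e^(8t), and L⁻¹{18/(s-8)^4} = (18/6)·t^3·e^(8t) = 3·t^3·e^(8t)

Final answer: 3·t^3·e^(8t)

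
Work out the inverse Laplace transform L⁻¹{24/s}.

L⁻¹{c/s} = c, so L⁻¹{24/s} = 24

Final answer: 24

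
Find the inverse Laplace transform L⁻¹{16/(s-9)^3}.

L⁻¹{n!/(s-a)^(n+1)} = t^n·e^(at) with n=2, a=9. So L⁻¹{2/(s-9)^3} = t^2·e^(9t), and L⁻¹{16/(s-9)^3} = (16/2)·t^2·e^(9t) = 8·t^2·e^(9t)

Final answer: 8·t^2·e^(9t)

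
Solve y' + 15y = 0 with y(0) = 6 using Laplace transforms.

L{y'} + 15L{y} = 0. sY - 6 + 15Y = 0. Y(s+15) = 6. Y = 6/(s+15)

Final answer: y(t) = 6e^(-15t)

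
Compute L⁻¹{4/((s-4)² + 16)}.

Form: b/((s-a)² + b²) → e^(at)sin(bt). With a=4, b=4

Final answer: e^(4t)·sin(4t)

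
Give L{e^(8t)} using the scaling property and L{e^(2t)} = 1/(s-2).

Using L{f(at)} = (1/a)F(s/a) with a=4 and f(t) = e^(2t): L{e^(8t)} = (1/4) · 1/((s/4)-2) = (1/4) · 4/(s-8) = 1/(s-8)

Final answer: 1/(s-8)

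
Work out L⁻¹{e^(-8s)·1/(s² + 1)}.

L⁻¹{1/(s² + 1)} = sin(t). By the time shift theorem, L⁻¹{e^(-as)F(s)} = u(t-a)f(t-a) with a=8, so L⁻¹{e^(-8s)·1/(s² + 1)} = u(t-8)·sin((t-8))

Final answer: u(t-8)·sin((t-8))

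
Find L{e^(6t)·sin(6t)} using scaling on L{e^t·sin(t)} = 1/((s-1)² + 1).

Scaling with a=6: L{e^(6t)·sin(6t)} = (1/6) · 1/((s/6-1)² + 1). Simplifying: 6/((s-6)² + 36)

Final answer: 6/((s-6)² + 36)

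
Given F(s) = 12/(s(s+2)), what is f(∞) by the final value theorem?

f(∞) = lim_{s→0} s·12/(s(s+2)) = lim_{s→0} 12/(s+2) = 12/2 = 6

Final answer: 6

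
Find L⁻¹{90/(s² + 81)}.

This is the form c·a/(s² + a²) with a = 9, c = 10. L⁻¹ = 10·sin(9t)

Final answer: 10·sin(9t)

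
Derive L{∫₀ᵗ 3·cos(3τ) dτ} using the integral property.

L{∫₀ᵗ f(τ)dτ} = F(s)/s with F(s) = 3s/(s² + 9), so the result is (3s/(s² + 9))/s = 3/(s² + 9)

Final answer: 3/(s² + 9)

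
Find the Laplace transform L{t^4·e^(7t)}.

L{t^n·e^(at)} = n!/(s-a)^(n+1), so L{t^4·e^(7t)} = 24/(s-7)^5

Final answer: 24/(s-7)^5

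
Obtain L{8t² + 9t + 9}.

L{8t² + 9t + 9} = 8·2/s³ + 9/s² + 9/s = 16/s³ + 9/s² + 9/s

Final answer: 16/s³ + 9/s² + 9/s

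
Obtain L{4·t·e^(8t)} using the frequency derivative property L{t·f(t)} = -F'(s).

L{e^(8t)} = 1/(s-8). By frequency derivative: L{t·e^(8t)} = -d/ds[1/(s-8)] = -(-1)/(s-8)² = 1/(s-8)². Then L{4·t·e^(8t)} = 4·1/(s-8)² = 4/(s-8)²

Final answer: 4/(s-8)²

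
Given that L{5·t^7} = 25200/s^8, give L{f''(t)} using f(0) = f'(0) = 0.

L{f''(t)} = s²F(s) - sf(0) - f'(0) = s²·25200/s^8 - 0 - 0 = 25200/s^6

Final answer: 25200/s^6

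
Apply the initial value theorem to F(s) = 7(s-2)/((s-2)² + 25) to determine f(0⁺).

f(0⁺) = lim_{s→∞} sF(s) = lim_{s→∞} 7s(s-2)/((s-2)² + 25) = 7

Final answer: 7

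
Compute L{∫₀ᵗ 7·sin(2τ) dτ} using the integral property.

L{∫₀ᵗ f(τ)dτ} = F(s)/s with F(s) = 14/(s² + 4), so the result is (14/(s² + 4))/s = 14/(s(s² + 4))

Final answer: 14/(s(s² + 4))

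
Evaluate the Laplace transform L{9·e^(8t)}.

L{e^(at)} = 1/(s-a), so L{e^(8t)} = 1/(s-8). Then L{9·e^(8t)} = 9/(s-8)

Final answer: 9/(s-8)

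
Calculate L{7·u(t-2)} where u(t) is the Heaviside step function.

L{u(t-a)} = e^(-as)/s. Here a=2, so L{u(t-2)} = e^(-2s)/s, and L{7·u(t-2)} = 7·e^(-2s)/s

Final answer: 7·e^(-2s)/s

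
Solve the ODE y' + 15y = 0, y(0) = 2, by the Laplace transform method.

L{y'} + 15L{y} = 0. sY - 2 + 15Y = 0. Y(s+15) = 2. Y = 2/(s+15)

Final answer: y(t) = 2e^(-15t)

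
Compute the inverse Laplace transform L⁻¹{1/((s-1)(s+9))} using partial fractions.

Decompose: A/(s-1) + B/(s+9). A = 1/10, B = -1/10. f(t) = (e^t - e^(-9t))/10

Final answer: (e^t - e^(-9t))/10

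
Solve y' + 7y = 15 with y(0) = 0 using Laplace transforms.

sY + 7Y = 15/s. Y = 15/(s(s+7)). Partial fractions: Y = 15/7/s - 15/7/(s+7)

Final answer: y(t) = 15/7(1 - e^(-7t))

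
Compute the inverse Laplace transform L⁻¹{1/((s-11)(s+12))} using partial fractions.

Decompose: A/(s-11) + B/(s+12). A = 1/23, B = -1/23. f(t) = (e^(11t) - e^(-12t))/23

Final answer: (e^(11t) - e^(-12t))/23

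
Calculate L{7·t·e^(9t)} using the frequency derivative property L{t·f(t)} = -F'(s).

L{e^(9t)} = 1/(s-9). By frequency derivative: L{t·e^(9t)} = -d/ds[1/(s-9)] = -(-1)/(s-9)² = 1/(s-9)². Then L{7·t·e^(9t)} = 7·1/(s-9)² = 7/(s-9)²

Final answer: 7/(s-9)²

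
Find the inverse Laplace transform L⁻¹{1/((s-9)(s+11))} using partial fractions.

Decompose: A/(s-9) + B/(s+11). A = 1/20, B = -1/20. f(t) = (e^(9t) - e^(-11t))/20

Final answer: (e^(9t) - e^(-11t))/20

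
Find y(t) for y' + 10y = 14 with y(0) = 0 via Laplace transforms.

sY + 10Y = 14/s. Y = 14/(s(s+10)). Partial fractions: Y = 7/5/s - 7/5/(s+10)

Final answer: y(t) = 7/5(1 - e^(-10t))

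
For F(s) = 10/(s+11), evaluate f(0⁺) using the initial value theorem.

f(0⁺) = lim_{s→∞} s·10/(s+11) = lim_{s→∞} 10s/(s+11) = 10

Final answer: 10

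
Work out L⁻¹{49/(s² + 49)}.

This is the form c·a/(s² + a²) with a = 7, c = 7. L⁻¹ = 7·sin(7t)

Final answer: 7·sin(7t)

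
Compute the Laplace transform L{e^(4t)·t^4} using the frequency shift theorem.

L{e^(at)·t^n} = n!/(s-a)^(n+1), so L{e^(4t)·t^4} = 24/(s-4)^5

Final answer: 24/(s-4)^5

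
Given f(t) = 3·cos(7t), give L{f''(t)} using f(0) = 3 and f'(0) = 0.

F(s) = 3s/(s² + 49). L{f''(t)} = s²F(s) - sf(0) - f'(0) = 3s³/(s² + 49) - 3s = (3s³ - 3s(s² + 49))/(s² + 49) = -147s/(s² + 49)

Final answer: -147s/(s² + 49)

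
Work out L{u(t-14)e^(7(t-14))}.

u(t-a)f(t-a) with f(t)=e^(7t). L{e^(7t)} = 1/(s-7). By time shift: e^(-14s)/(s-7)

Final answer: e^(-14s)/(s-7)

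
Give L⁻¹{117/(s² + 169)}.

This is the form c·a/(s² + a²) with a = 13, c = 9. L⁻¹ = 9·sin(13t)

Final answer: 9·sin(13t)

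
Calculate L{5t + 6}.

L{5t + 6} = 5·L{t} + 6·L{1} = 5/s² + 6/s

Final answer: 5/s² + 6/s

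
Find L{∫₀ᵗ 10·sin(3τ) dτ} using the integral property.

L{∫₀ᵗ f(τ)dτ} = F(s)/s with F(s) = 30/(s² + 9), so the result is (30/(s² + 9))/s = 30/(s(s² + 9))

Final answer: 30/(s(s² + 9))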